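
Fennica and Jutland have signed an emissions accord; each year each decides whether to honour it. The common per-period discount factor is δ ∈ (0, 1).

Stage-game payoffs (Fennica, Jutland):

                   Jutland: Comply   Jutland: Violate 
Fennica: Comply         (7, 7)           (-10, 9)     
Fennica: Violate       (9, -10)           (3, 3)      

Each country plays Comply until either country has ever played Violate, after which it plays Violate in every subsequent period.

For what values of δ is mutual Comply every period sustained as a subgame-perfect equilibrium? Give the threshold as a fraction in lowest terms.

7/(1−δ) ≥ 9 + 3δ/(1−δ)
7 ≥ 9 − 6δ
δ ≥ 2/6 = 1/3.

1/3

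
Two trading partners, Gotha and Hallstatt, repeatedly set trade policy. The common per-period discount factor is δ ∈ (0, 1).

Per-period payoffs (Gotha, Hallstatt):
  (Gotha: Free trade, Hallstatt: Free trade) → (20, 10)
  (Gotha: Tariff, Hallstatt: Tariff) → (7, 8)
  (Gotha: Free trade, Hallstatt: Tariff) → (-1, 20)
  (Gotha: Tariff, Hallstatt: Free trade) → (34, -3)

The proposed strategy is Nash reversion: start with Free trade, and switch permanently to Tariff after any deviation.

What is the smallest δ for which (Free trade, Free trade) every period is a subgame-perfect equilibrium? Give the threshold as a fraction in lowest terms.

Gotha's threshold: (34−20)/(34−7) = 14/27.
Hallstatt's threshold: (20−10)/(20−8) = 5/6.
14/27 < 5/6, so Hallstatt binds and δ* = 5/6.

5/6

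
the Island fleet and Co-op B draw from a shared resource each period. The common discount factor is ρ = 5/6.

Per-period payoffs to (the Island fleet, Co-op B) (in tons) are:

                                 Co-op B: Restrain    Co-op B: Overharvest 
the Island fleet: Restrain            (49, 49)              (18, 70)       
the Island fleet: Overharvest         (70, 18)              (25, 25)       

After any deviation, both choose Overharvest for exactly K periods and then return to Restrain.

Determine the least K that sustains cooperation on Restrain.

IC: ρ(1−ρ^K)/(1−ρ) ≥ (70−49)/(49−25) = 7/8.
With ρ = 5/6: need 1 − ρ^K ≥ 7/8·(1−5/6)/(5/6), i.e. ρ^K ≤ 0.8250.
Since (5/6)^1 = 0.8333 and (5/6)^2 = 0.6944, the smallest such K is 2.

2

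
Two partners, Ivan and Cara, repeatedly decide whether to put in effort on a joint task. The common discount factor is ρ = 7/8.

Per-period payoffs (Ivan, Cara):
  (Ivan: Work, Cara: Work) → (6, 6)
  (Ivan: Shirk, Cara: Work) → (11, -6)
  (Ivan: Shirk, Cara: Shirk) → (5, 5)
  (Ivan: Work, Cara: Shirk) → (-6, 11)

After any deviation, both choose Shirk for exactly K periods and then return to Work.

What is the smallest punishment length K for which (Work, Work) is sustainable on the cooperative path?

No profitable deviation requires (6−5)(ρ+…+ρ^K) ≥ 11−6, i.e. ρ+…+ρ^K ≥ 5 ≈ 5.0000.
With ρ = 7/8, the partial sums are K=1: 0.8750, K=2: 1.6406, …, K=8: 4.5947, K=9: 4.8954, K=10: 5.1585.
K = 10 is the first length at which the sum reaches 5.0000.

10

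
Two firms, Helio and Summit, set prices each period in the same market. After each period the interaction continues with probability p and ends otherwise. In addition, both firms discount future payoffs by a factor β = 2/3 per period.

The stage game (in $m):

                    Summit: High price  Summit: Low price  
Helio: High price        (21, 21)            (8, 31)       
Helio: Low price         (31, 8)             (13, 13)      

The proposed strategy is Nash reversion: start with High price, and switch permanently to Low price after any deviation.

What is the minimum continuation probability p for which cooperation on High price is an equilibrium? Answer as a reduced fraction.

Expected continuation weight on next period's payoff is β·p = 2/3·p, which plays the role of the discount factor.
Cooperation requires 2/3·p ≥ (31−21)/(31−13) = 5/9, hence p ≥ 5/6.

5/6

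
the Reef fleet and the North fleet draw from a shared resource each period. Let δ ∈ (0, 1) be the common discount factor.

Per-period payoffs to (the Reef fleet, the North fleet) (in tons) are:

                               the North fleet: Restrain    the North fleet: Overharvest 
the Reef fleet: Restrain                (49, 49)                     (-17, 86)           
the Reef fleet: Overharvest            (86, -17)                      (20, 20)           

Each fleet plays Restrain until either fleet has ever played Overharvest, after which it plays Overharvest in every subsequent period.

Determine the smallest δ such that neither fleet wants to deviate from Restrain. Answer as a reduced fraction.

37/66

Under grim trigger the critical discount factor is (T−C)/(T−P) with T = 86, C = 49, P = 20.
δ* = (86−49)/(86−20) = 37/66.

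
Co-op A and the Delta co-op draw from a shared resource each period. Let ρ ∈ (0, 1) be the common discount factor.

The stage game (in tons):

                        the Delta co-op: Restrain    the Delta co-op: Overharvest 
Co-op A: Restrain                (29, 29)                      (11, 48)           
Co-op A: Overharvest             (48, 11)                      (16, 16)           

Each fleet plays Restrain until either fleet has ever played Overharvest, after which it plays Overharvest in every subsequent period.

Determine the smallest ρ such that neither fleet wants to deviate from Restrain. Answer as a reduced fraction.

Under grim trigger the critical discount factor is (T−C)/(T−P) with T = 48, C = 29, P = 16.
ρ* = (48−29)/(48−16) = 19/32.

19/32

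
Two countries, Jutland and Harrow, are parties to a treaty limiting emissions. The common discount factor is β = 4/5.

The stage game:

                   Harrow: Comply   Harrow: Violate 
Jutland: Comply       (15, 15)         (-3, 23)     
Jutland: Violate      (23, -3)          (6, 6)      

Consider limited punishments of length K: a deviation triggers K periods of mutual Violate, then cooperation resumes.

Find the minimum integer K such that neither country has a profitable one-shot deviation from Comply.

Need Σ_{k=1}^{K} β^k ≥ (23−15)/(15−6) = 0.8889 at β = 4/5.
At K = 1 the sum is 0.8000 < 0.8889; at K = 2 it is 1.4400 ≥ 0.8889.
So the minimum punishment length is K = 2.

2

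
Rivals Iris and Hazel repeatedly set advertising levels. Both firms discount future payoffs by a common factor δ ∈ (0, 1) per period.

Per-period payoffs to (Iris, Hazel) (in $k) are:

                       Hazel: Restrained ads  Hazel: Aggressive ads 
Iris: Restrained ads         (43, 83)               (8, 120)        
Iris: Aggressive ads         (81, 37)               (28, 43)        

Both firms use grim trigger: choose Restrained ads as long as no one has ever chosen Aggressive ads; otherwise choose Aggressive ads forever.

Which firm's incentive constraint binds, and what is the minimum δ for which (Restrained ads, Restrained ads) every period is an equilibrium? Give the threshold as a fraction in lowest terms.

For Iris: deviation gain 81−43 = 38, per-period punishment loss 43−28 = 15. IC gives δ ≥ 38/53.
For Hazel: gain 37, loss 40 per period, so δ ≥ 37/77.
The tighter constraint is Iris's, so cooperation needs δ ≥ 38/53.

Iris; δ ≥ 38/53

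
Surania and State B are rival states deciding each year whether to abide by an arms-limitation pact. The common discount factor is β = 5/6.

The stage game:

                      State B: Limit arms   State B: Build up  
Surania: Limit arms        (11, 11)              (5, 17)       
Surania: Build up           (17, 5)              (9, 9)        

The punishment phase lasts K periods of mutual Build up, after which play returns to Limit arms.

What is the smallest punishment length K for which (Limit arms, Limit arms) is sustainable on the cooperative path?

6

IC: β(1−β^K)/(1−β) ≥ (17−11)/(11−9) = 3.
With β = 5/6: need 1 − β^K ≥ 3·(1−5/6)/(5/6), i.e. β^K ≤ 0.4000.
Since (5/6)^5 = 0.4019 and (5/6)^6 = 0.3349, the smallest such K is 6.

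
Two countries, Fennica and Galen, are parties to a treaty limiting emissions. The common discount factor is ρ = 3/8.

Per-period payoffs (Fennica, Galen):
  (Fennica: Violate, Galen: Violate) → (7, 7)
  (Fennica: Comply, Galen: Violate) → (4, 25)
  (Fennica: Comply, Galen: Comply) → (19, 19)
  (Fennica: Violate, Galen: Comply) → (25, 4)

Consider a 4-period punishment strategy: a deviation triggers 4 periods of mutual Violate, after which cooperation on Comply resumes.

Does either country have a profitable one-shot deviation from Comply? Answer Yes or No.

No

A one-shot deviation gives 25 now, then 7 for 4 periods, then back to 19.
Gain from deviating: (25−19) today; loss: (19−7) in each of the next 4 periods.
No-deviation condition: (19−7)(ρ+…+ρ^4) ≥ 25−19, i.e. ρ+…+ρ^4 ≥ 1/2.
At ρ = 3/8: ρ+…+ρ^4 = 0.5881 ≥ 0.5000.
So cooperation is sustainable.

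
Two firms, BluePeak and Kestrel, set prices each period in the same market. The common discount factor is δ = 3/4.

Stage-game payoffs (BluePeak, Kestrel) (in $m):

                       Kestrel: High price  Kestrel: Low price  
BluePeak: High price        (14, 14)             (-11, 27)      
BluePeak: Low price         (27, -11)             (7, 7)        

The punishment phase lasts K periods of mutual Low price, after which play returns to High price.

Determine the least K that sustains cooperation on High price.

No profitable deviation requires (14−7)(δ+…+δ^K) ≥ 27−14, i.e. δ+…+δ^K ≥ 13/7 ≈ 1.8571.
With δ = 3/4, the partial sums are K=1: 0.7500, K=2: 1.3125, K=3: 1.7344, K=4: 2.0508.
K = 4 is the first length at which the sum reaches 1.8571.

4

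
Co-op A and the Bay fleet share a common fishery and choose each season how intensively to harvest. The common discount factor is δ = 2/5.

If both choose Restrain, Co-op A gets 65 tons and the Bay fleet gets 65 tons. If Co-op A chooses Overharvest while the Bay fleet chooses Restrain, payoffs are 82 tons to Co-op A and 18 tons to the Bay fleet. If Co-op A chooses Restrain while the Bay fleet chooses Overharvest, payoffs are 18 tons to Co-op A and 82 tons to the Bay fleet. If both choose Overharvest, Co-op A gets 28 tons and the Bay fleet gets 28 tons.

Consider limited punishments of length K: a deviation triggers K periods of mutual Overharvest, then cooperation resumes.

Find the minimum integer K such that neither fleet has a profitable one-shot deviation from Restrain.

No profitable deviation requires (65−28)(δ+…+δ^K) ≥ 82−65, i.e. δ+…+δ^K ≥ 17/37 ≈ 0.4595.
With δ = 2/5, the partial sums are K=1: 0.4000, K=2: 0.5600.
K = 2 is the first length at which the sum reaches 0.4595.

2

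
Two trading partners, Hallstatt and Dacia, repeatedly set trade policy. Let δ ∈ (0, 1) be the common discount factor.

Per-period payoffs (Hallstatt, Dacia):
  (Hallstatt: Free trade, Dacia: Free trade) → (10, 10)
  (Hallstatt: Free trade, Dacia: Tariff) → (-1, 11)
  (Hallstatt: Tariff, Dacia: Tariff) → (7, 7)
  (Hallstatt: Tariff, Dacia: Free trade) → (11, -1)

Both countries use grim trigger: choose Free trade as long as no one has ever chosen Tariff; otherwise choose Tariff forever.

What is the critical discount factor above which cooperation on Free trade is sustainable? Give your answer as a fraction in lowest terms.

1/4

10/(1−δ) ≥ 11 + 7δ/(1−δ)
10 ≥ 11 − 4δ
δ ≥ 1/4.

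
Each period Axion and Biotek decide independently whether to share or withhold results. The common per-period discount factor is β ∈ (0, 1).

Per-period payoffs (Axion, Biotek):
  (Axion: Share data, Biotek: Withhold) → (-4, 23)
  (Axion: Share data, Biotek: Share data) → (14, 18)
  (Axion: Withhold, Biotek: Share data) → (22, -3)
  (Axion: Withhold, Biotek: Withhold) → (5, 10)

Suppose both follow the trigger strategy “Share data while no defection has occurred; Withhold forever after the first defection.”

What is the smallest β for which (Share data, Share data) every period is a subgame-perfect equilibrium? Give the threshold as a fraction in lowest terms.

For Axion: deviation gain 22−14 = 8, per-period punishment loss 14−5 = 9. IC gives β ≥ 8/17.
For Biotek: gain 5, loss 8 per period, so β ≥ 5/13.
The tighter constraint is Axion's, so cooperation needs β ≥ 8/17.

8/17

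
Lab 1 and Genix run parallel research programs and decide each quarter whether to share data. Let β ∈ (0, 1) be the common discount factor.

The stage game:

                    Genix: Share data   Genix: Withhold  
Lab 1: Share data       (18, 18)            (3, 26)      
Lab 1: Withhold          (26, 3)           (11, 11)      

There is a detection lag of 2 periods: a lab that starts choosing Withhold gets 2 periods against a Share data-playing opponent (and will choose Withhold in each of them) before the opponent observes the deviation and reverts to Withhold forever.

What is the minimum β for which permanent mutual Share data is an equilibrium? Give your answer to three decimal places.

0.730

Deviating for the 2 undetected periods gains 26−18 = 8 per period over cooperation, then loses 18−11 = 7 per period forever once punishment starts.
Gain: 8(1 + β + … + β^1); loss: 7·β^2/(1−β).
No profitable deviation ⇔ 8(1−β^2) ≤ 7·β^2, i.e. β^2 ≥ 8/(8+7) = 8/15.
Hence β ≥ (8/15)^(1/2) ≈ 0.730.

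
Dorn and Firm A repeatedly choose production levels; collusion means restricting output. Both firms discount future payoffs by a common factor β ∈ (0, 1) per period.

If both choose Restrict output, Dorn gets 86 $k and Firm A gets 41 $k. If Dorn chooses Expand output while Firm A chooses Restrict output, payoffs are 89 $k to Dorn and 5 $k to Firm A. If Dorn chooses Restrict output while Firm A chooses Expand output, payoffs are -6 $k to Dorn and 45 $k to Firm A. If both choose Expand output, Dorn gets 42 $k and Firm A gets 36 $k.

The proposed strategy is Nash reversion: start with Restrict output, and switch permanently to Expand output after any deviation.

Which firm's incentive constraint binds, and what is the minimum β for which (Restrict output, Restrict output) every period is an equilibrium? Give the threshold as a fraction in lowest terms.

Dorn's threshold: (89−86)/(89−42) = 3/47.
Firm A's threshold: (45−41)/(45−36) = 4/9.
3/47 < 4/9, so Firm A binds and β* = 4/9.

Firm A; β ≥ 4/9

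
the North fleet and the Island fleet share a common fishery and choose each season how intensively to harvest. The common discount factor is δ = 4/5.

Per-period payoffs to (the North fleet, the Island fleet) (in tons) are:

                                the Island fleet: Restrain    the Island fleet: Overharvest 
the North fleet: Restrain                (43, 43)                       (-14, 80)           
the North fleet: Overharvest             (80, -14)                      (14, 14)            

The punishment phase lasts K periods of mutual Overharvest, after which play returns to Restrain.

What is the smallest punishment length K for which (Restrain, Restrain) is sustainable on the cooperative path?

2

IC: δ(1−δ^K)/(1−δ) ≥ (80−43)/(43−14) = 37/29.
With δ = 4/5: need 1 − δ^K ≥ 37/29·(1−4/5)/(4/5), i.e. δ^K ≤ 0.6810.
Since (4/5)^1 = 0.8000 and (4/5)^2 = 0.6400, the smallest such K is 2.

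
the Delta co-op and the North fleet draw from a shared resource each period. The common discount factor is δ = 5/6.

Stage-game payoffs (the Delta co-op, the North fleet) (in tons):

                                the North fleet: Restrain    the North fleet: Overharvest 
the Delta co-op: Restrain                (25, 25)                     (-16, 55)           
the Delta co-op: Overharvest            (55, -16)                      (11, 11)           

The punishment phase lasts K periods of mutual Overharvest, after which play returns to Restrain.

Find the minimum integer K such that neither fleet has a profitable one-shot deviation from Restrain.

IC: δ(1−δ^K)/(1−δ) ≥ (55−25)/(25−11) = 15/7.
With δ = 5/6: need 1 − δ^K ≥ 15/7·(1−5/6)/(5/6), i.e. δ^K ≤ 0.5714.
Since (5/6)^3 = 0.5787 and (5/6)^4 = 0.4823, the smallest such K is 4.

4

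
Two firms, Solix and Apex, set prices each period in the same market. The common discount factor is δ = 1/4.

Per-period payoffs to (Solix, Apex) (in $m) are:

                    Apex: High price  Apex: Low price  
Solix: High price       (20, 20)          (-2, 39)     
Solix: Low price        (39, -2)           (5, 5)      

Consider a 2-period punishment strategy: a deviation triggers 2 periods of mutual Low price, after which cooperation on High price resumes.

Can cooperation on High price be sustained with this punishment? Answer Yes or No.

IC: δ+…+δ^2 ≥ (39−20)/(20−5) = 19/15.
At δ = 1/4: partial sum = 0.3125 < 1.2667. Cooperation not sustainable.

No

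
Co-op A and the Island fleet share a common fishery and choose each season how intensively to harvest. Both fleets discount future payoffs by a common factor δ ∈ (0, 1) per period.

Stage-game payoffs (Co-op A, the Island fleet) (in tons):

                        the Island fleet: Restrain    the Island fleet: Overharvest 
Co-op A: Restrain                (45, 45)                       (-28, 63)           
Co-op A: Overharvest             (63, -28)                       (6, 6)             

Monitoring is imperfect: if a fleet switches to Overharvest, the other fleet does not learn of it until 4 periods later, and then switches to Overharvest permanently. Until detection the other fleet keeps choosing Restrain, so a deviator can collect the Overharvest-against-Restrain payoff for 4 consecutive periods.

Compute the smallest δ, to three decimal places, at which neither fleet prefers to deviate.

0.750

Deviating for the 4 undetected periods gains 63−45 = 18 per period over cooperation, then loses 45−6 = 39 per period forever once punishment starts.
Gain: 18(1 + δ + … + δ^3); loss: 39·δ^4/(1−δ).
No profitable deviation ⇔ 18(1−δ^4) ≤ 39·δ^4, i.e. δ^4 ≥ 18/(18+39) = 6/19.
Hence δ ≥ (6/19)^(1/4) ≈ 0.750.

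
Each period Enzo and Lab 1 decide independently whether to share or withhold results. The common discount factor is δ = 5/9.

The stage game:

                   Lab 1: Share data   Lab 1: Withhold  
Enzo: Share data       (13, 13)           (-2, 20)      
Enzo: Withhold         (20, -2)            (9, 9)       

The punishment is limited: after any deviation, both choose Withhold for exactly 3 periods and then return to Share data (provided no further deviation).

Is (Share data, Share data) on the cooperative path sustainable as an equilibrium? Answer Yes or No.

No

IC: δ+…+δ^3 ≥ (20−13)/(13−9) = 7/4.
At δ = 5/9: partial sum = 1.0357 < 1.7500. Cooperation not sustainable.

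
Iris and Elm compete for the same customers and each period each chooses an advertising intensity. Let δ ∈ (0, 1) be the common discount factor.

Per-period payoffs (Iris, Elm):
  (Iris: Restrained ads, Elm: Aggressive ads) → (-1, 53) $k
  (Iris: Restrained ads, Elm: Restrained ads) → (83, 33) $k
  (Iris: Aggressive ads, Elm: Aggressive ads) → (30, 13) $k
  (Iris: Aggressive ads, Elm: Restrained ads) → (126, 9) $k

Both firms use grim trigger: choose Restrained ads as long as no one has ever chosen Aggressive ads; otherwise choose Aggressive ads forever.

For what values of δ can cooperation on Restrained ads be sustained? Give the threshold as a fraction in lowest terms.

1/2

Iris's threshold: (126−83)/(126−30) = 43/96.
Elm's threshold: (53−33)/(53−13) = 1/2.
43/96 < 1/2, so Elm binds and δ* = 1/2.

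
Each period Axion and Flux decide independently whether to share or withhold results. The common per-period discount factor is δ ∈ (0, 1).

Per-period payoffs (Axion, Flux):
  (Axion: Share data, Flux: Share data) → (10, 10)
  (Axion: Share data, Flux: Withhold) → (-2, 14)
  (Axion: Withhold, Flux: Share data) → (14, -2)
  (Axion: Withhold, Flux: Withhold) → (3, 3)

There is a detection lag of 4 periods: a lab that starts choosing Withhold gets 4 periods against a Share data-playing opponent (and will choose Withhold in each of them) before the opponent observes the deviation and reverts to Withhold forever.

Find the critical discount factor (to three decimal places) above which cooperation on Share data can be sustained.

Deviating for the 4 undetected periods gains 14−10 = 4 per period over cooperation, then loses 10−3 = 7 per period forever once punishment starts.
Gain: 4(1 + δ + … + δ^3); loss: 7·δ^4/(1−δ).
No profitable deviation ⇔ 4(1−δ^4) ≤ 7·δ^4, i.e. δ^4 ≥ 4/(4+7) = 4/11.
Hence δ ≥ (4/11)^(1/4) ≈ 0.777.

0.777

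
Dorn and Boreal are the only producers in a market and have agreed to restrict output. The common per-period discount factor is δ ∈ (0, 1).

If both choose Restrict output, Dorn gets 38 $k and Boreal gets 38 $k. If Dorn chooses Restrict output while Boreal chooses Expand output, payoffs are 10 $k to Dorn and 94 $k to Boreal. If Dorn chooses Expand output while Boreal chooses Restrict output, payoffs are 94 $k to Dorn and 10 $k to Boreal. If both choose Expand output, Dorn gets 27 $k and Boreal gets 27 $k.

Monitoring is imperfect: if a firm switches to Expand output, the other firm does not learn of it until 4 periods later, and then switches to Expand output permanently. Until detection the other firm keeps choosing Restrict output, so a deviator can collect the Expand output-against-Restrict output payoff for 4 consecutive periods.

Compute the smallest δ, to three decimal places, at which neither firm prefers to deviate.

A deviator earns 94 for 4 periods, then 27 forever; cooperating earns 38 forever. Multiplying the IC by (1−δ):
38 ≥ 94(1−δ^4) + 27δ^4, so 67·δ^4 ≥ 56 and δ^4 ≥ 56/67.
δ ≥ (56/67)^(1/4) ≈ 0.956.

0.956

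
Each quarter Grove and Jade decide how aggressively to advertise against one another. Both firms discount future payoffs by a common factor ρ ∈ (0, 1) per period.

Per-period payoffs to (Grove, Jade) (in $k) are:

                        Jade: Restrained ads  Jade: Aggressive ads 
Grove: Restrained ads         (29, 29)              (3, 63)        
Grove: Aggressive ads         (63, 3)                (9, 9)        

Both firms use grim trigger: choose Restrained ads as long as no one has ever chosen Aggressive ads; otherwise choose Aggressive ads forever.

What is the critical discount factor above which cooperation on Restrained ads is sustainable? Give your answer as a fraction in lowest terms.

One-period gain from deviating is 63 − 29 = 34. The loss is 29 − 9 = 20 in every subsequent period, with present value 20·ρ/(1−ρ).
Deviation is unprofitable when 20·ρ/(1−ρ) ≥ 34, i.e. ρ/(1−ρ) ≥ 17/10.
Equivalently ρ ≥ 34/(34+20) = 17/27.

17/27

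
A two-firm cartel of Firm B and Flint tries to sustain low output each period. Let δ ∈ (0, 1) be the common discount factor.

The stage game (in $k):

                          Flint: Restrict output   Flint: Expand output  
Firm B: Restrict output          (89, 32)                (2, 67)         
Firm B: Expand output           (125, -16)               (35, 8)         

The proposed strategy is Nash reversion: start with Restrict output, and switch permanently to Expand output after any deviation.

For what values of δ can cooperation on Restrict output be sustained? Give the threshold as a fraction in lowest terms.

Firm B: cooperation gives 89 each period; deviation gives 125 once then 35 forever.
  89/(1−δ) ≥ 125 + 35δ/(1−δ) ⇒ δ ≥ 36/90 = 2/5.
Flint: cooperation gives 32 each period; deviation gives 67 once then 8 forever.
  δ ≥ 35/59.
Both must hold, so the binding constraint is Flint's: δ ≥ 35/59.

35/59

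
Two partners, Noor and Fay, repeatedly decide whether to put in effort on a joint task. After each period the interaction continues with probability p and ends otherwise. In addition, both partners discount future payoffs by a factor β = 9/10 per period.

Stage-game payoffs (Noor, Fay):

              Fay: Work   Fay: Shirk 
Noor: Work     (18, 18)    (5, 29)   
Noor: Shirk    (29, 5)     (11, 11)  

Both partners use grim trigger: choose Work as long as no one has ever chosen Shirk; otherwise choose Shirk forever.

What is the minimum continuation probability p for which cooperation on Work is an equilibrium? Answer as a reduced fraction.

With continuation probability p and discount β, the effective per-period discount factor is βp.
Grim-trigger IC: βp ≥ (29−18)/(29−11) = 11/18.
So p ≥ (11/18)/(9/10) = 55/81.

55/81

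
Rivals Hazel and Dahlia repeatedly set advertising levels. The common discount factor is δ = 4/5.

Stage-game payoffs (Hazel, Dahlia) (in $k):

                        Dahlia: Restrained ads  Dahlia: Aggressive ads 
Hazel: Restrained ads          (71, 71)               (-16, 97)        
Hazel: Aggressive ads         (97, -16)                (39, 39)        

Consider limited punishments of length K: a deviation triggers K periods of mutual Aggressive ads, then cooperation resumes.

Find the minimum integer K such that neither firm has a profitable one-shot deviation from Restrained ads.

No profitable deviation requires (71−39)(δ+…+δ^K) ≥ 97−71, i.e. δ+…+δ^K ≥ 13/16 ≈ 0.8125.
With δ = 4/5, the partial sums are K=1: 0.8000, K=2: 1.4400.
K = 2 is the first length at which the sum reaches 0.8125.

2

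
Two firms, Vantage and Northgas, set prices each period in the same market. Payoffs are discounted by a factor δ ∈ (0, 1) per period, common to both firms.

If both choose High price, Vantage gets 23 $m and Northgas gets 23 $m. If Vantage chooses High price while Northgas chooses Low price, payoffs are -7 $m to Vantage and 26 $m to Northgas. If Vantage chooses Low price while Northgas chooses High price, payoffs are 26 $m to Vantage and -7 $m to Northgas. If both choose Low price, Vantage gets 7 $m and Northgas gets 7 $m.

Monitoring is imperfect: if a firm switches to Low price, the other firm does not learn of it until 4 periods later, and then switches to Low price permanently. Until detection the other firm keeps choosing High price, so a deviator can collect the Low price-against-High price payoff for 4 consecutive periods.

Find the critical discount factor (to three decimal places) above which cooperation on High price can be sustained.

0.630

The best deviation is to choose Low price for all 4 undetected periods, earning 26 each, then 7 forever once detected.
Deviation value: 26(1−δ^4)/(1−δ) + 7δ^4/(1−δ); cooperation value: 23/(1−δ).
IC: 23 ≥ 26(1−δ^4) + 7δ^4 = 26 − 19δ^4.
So δ^4 ≥ 3/19, giving δ ≥ (3/19)^(1/4) ≈ 0.630.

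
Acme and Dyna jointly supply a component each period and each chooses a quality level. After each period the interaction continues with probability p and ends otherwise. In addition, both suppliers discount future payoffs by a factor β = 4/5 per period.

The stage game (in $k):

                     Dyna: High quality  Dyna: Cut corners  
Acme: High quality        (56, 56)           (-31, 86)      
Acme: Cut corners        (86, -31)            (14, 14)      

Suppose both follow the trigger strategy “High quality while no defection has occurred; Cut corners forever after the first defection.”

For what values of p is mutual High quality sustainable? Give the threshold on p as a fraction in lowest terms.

25/48

Expected continuation weight on next period's payoff is β·p = 4/5·p, which plays the role of the discount factor.
Cooperation requires 4/5·p ≥ (86−56)/(86−14) = 5/12, hence p ≥ 25/48.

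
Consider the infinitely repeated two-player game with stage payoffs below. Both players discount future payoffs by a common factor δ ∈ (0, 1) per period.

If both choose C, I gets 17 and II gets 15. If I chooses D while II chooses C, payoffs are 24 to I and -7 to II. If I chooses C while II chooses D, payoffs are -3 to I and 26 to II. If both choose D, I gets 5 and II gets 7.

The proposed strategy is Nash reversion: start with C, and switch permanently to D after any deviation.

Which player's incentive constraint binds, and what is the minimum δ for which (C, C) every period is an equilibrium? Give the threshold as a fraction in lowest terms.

I: cooperation gives 17 each period; deviation gives 24 once then 5 forever.
  17/(1−δ) ≥ 24 + 5δ/(1−δ) ⇒ δ ≥ 7/19.
II: cooperation gives 15 each period; deviation gives 26 once then 7 forever.
  δ ≥ 11/19.
Both must hold, so the binding constraint is II's: δ ≥ 11/19.

II; δ ≥ 11/19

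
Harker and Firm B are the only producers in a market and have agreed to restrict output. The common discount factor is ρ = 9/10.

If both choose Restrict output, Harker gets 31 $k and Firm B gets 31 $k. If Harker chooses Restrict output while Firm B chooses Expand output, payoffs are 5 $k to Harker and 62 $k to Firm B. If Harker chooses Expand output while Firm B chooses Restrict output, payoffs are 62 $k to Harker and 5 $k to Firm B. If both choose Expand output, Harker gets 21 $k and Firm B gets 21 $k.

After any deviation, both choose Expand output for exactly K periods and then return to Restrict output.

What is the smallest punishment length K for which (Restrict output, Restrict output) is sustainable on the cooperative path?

5

No profitable deviation requires (31−21)(ρ+…+ρ^K) ≥ 62−31, i.e. ρ+…+ρ^K ≥ 31/10 ≈ 3.1000.
With ρ = 9/10, the partial sums are K=1: 0.9000, K=2: 1.7100, K=3: 2.4390, K=4: 3.0951, K=5: 3.6856.
K = 5 is the first length at which the sum reaches 3.1000.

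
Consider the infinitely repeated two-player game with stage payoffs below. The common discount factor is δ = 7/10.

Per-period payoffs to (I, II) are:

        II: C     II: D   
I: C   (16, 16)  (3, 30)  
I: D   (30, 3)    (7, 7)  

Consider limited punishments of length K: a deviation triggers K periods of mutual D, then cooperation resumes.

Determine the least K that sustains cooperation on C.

4

IC: δ(1−δ^K)/(1−δ) ≥ (30−16)/(16−7) = 14/9.
With δ = 7/10: need 1 − δ^K ≥ 14/9·(1−7/10)/(7/10), i.e. δ^K ≤ 0.3333.
Since (7/10)^3 = 0.3430 and (7/10)^4 = 0.2401, the smallest such K is 4.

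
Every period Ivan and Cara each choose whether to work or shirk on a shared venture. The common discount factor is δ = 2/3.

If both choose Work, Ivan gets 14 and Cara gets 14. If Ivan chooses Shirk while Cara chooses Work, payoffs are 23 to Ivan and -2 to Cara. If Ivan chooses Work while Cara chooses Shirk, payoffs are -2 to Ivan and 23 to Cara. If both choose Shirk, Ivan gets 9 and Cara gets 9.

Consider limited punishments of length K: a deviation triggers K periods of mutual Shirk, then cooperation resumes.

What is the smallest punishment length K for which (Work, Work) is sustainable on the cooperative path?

6

IC: δ(1−δ^K)/(1−δ) ≥ (23−14)/(14−9) = 9/5.
With δ = 2/3: need 1 − δ^K ≥ 9/5·(1−2/3)/(2/3), i.e. δ^K ≤ 0.1000.
Since (2/3)^5 = 0.1317 and (2/3)^6 = 0.0878, the smallest such K is 6.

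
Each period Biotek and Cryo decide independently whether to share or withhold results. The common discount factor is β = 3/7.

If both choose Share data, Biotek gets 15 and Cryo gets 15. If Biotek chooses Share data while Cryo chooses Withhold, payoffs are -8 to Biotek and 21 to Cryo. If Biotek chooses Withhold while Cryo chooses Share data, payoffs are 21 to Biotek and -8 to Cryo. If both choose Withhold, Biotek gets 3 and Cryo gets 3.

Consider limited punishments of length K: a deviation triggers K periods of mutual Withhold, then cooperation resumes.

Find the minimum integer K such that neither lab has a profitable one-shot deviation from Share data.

No profitable deviation requires (15−3)(β+…+β^K) ≥ 21−15, i.e. β+…+β^K ≥ 1/2 ≈ 0.5000.
With β = 3/7, the partial sums are K=1: 0.4286, K=2: 0.6122.
K = 2 is the first length at which the sum reaches 0.5000.

2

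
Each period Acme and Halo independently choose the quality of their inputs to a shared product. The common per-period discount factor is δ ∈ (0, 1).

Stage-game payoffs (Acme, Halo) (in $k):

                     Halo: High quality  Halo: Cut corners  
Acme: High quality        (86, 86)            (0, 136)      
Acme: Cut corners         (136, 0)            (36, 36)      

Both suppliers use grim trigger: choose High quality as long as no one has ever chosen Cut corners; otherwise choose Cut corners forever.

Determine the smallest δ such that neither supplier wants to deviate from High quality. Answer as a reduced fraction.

Cooperation forever yields 86 each period: 86/(1−δ).
Deviating yields 136 once, then 36 forever: 136 + 36δ/(1−δ).
No profitable deviation requires 86/(1−δ) ≥ 136 + 36δ/(1−δ).
Multiplying by (1−δ): 86 ≥ 136(1−δ) + 36δ = 136 − 100δ.
So 100δ ≥ 50, i.e. δ ≥ 50/100 = 1/2.

1/2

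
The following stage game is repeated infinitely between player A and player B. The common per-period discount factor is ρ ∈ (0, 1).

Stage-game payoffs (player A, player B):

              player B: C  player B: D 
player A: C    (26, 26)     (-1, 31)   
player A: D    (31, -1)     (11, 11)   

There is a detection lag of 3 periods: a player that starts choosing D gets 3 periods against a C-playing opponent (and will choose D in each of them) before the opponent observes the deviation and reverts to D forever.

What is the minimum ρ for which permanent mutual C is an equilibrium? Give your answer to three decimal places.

0.630

Deviating for the 3 undetected periods gains 31−26 = 5 per period over cooperation, then loses 26−11 = 15 per period forever once punishment starts.
Gain: 5(1 + ρ + … + ρ^2); loss: 15·ρ^3/(1−ρ).
No profitable deviation ⇔ 5(1−ρ^3) ≤ 15·ρ^3, i.e. ρ^3 ≥ 5/(5+15) = 1/4.
Hence ρ ≥ (1/4)^(1/3) ≈ 0.630.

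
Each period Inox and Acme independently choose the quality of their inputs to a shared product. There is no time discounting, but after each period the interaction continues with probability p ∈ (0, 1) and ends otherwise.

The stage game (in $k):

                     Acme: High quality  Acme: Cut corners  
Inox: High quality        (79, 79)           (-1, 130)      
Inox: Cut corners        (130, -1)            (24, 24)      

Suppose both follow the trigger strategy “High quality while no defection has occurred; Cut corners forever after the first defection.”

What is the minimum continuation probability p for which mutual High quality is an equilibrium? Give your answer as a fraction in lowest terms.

51/106

Expected cooperation value is 79 + p·79 + p²·79 + … = 79/(1−p); deviation gives 130 + p·24/(1−p).
79 ≥ 130(1−p) + 24p ⇒ 106p ≥ 51 ⇒ p ≥ 51/106.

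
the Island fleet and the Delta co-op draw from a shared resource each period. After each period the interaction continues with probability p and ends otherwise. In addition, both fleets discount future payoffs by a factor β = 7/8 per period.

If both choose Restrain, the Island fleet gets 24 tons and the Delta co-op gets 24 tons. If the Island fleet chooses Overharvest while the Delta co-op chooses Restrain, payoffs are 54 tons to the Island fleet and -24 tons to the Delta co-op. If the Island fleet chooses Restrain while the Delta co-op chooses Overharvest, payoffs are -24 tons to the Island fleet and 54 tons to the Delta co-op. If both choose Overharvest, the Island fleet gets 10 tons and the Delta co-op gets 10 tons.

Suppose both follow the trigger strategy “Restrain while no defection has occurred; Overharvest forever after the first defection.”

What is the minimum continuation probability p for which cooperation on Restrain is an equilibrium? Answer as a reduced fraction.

Expected continuation weight on next period's payoff is β·p = 7/8·p, which plays the role of the discount factor.
Cooperation requires 7/8·p ≥ (54−24)/(54−10) = 15/22, hence p ≥ 60/77.

60/77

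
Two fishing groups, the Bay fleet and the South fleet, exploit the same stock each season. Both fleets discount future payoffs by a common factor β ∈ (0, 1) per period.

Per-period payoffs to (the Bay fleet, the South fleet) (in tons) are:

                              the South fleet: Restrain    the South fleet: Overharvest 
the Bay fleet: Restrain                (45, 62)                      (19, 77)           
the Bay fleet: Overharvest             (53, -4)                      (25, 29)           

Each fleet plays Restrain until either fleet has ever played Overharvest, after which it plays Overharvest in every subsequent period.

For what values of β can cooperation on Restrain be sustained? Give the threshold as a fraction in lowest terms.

5/16

the Bay fleet's threshold: (53−45)/(53−25) = 2/7.
the South fleet's threshold: (77−62)/(77−29) = 5/16.
2/7 < 5/16, so the South fleet binds and β* = 5/16.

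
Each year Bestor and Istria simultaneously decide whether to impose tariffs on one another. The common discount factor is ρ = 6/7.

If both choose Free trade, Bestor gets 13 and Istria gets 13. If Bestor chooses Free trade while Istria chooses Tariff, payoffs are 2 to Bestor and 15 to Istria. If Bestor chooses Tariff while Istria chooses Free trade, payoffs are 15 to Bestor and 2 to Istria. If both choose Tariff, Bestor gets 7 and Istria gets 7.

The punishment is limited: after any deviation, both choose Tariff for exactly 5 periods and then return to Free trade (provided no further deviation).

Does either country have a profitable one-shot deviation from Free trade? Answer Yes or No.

Comparing payoff streams over the 6 periods until play realigns: cooperate → 13(1+ρ+…+ρ^5); deviate → 15 + 7(ρ+…+ρ^5).
Cooperation is sustained iff (13−7)(ρ+…+ρ^5) ≥ 15−13.
ρ+…+ρ^5 = 6/7·(1−(6/7)^5)/(1−6/7) = 3.2240, and (15−13)/(13−7) = 0.3333.
3.2240 ≥ 0.3333, so cooperation is sustainable.

No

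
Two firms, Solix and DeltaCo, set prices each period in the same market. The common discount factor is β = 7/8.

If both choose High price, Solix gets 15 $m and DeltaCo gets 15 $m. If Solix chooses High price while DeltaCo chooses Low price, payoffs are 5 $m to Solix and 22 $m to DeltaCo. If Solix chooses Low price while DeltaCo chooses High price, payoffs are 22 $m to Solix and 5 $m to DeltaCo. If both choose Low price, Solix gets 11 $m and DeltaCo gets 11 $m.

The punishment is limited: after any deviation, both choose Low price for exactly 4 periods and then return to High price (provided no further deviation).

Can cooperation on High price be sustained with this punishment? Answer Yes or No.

Yes

IC: β+…+β^4 ≥ (22−15)/(15−11) = 7/4.
At β = 7/8: partial sum = 2.8967 ≥ 1.7500. Cooperation sustainable.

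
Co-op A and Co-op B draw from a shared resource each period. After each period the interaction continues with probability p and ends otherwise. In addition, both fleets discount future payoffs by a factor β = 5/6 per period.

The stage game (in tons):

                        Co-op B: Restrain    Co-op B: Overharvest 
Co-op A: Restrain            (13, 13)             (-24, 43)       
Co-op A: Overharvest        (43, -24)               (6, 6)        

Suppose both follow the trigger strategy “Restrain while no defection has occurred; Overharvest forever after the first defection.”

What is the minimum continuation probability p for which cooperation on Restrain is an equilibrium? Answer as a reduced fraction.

With continuation probability p and discount β, the effective per-period discount factor is βp.
Grim-trigger IC: βp ≥ (43−13)/(43−6) = 30/37.
So p ≥ (30/37)/(5/6) = 36/37.

36/37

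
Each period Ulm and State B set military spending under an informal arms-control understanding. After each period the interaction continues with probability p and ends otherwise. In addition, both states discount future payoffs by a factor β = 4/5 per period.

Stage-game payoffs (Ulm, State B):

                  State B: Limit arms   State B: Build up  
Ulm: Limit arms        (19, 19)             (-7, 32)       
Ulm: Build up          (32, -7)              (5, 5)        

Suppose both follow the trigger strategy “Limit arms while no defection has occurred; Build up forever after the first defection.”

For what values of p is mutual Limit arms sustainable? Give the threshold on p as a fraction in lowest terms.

65/108

With continuation probability p and discount β, the effective per-period discount factor is βp.
Grim-trigger IC: βp ≥ (32−19)/(32−5) = 13/27.
So p ≥ (13/27)/(4/5) = 65/108.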